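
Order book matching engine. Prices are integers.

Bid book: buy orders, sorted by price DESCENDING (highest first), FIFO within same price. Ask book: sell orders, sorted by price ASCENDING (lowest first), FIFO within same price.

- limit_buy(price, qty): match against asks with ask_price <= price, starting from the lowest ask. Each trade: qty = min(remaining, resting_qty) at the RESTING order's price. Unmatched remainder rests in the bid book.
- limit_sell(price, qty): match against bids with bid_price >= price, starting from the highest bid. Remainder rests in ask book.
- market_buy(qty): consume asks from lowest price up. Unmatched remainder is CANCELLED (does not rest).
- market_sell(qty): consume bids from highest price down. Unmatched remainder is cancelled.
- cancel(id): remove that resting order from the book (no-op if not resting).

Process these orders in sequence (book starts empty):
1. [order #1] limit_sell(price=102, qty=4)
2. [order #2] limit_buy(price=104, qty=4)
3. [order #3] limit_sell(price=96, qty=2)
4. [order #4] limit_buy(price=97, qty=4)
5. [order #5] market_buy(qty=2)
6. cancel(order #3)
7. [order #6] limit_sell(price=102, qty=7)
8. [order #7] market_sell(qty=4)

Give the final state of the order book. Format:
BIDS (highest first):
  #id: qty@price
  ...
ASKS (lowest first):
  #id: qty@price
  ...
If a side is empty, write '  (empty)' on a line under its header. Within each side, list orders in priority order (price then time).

After op 1 [order #1] limit_sell(price=102, qty=4): fills=none; bids=[-] asks=[#1:4@102]
After op 2 [order #2] limit_buy(price=104, qty=4): fills=#2x#1:4@102; bids=[-] asks=[-]
After op 3 [order #3] limit_sell(price=96, qty=2): fills=none; bids=[-] asks=[#3:2@96]
After op 4 [order #4] limit_buy(price=97, qty=4): fills=#4x#3:2@96; bids=[#4:2@97] asks=[-]
After op 5 [order #5] market_buy(qty=2): fills=none; bids=[#4:2@97] asks=[-]
After op 6 cancel(order #3): fills=none; bids=[#4:2@97] asks=[-]
After op 7 [order #6] limit_sell(price=102, qty=7): fills=none; bids=[#4:2@97] asks=[#6:7@102]
After op 8 [order #7] market_sell(qty=4): fills=#4x#7:2@97; bids=[-] asks=[#6:7@102]

Answer: BIDS (highest first):
  (empty)
ASKS (lowest first):
  #6: 7@102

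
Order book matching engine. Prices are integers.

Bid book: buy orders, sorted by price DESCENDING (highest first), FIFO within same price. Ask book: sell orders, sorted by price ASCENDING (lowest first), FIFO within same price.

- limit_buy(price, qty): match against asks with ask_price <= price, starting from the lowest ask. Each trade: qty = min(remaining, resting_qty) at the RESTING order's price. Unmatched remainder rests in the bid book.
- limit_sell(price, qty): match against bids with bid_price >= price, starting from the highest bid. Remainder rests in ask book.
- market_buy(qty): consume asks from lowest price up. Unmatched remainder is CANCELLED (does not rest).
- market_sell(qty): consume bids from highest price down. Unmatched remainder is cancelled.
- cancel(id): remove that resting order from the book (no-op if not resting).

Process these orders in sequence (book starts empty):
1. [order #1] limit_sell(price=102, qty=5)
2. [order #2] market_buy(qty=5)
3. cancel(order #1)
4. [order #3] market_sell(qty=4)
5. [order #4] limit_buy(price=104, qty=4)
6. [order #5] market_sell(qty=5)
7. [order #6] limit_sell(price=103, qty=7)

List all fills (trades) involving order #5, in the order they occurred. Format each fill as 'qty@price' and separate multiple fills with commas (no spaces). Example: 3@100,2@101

After op 1 [order #1] limit_sell(price=102, qty=5): fills=none; bids=[-] asks=[#1:5@102]
After op 2 [order #2] market_buy(qty=5): fills=#2x#1:5@102; bids=[-] asks=[-]
After op 3 cancel(order #1): fills=none; bids=[-] asks=[-]
After op 4 [order #3] market_sell(qty=4): fills=none; bids=[-] asks=[-]
After op 5 [order #4] limit_buy(price=104, qty=4): fills=none; bids=[#4:4@104] asks=[-]
After op 6 [order #5] market_sell(qty=5): fills=#4x#5:4@104; bids=[-] asks=[-]
After op 7 [order #6] limit_sell(price=103, qty=7): fills=none; bids=[-] asks=[#6:7@103]

Answer: 4@104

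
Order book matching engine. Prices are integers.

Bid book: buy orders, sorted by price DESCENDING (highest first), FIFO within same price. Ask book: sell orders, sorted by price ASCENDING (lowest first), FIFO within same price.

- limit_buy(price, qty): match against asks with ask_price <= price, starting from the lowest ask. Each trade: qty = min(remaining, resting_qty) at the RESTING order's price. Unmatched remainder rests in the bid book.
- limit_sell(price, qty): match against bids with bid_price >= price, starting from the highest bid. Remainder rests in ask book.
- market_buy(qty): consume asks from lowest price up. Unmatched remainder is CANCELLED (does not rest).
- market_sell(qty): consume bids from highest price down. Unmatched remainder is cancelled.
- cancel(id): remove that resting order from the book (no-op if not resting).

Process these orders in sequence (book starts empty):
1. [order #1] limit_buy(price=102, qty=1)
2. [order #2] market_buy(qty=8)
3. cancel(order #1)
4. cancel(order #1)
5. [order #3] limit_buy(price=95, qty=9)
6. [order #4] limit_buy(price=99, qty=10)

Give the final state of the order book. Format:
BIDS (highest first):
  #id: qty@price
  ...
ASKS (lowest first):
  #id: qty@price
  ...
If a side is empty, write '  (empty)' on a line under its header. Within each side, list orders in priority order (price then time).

Answer: BIDS (highest first):
  #4: 10@99
  #3: 9@95
ASKS (lowest first):
  (empty)

Derivation:
After op 1 [order #1] limit_buy(price=102, qty=1): fills=none; bids=[#1:1@102] asks=[-]
After op 2 [order #2] market_buy(qty=8): fills=none; bids=[#1:1@102] asks=[-]
After op 3 cancel(order #1): fills=none; bids=[-] asks=[-]
After op 4 cancel(order #1): fills=none; bids=[-] asks=[-]
After op 5 [order #3] limit_buy(price=95, qty=9): fills=none; bids=[#3:9@95] asks=[-]
After op 6 [order #4] limit_buy(price=99, qty=10): fills=none; bids=[#4:10@99 #3:9@95] asks=[-]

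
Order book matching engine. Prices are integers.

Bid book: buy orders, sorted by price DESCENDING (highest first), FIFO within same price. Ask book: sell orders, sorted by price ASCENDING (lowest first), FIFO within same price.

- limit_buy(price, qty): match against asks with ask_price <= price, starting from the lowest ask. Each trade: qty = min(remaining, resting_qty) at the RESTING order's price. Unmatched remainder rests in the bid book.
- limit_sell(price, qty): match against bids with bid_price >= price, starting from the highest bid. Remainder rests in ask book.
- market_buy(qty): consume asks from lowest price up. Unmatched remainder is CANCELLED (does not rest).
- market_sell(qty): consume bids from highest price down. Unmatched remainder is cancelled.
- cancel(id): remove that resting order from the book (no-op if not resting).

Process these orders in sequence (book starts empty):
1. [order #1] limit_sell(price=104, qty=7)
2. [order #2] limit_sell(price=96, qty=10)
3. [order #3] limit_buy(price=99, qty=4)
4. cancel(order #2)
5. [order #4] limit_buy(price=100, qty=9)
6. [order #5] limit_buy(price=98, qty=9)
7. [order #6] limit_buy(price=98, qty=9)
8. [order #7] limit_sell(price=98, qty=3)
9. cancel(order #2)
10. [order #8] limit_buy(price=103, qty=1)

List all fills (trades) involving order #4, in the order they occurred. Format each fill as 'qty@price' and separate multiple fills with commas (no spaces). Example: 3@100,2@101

Answer: 3@100

Derivation:
After op 1 [order #1] limit_sell(price=104, qty=7): fills=none; bids=[-] asks=[#1:7@104]
After op 2 [order #2] limit_sell(price=96, qty=10): fills=none; bids=[-] asks=[#2:10@96 #1:7@104]
After op 3 [order #3] limit_buy(price=99, qty=4): fills=#3x#2:4@96; bids=[-] asks=[#2:6@96 #1:7@104]
After op 4 cancel(order #2): fills=none; bids=[-] asks=[#1:7@104]
After op 5 [order #4] limit_buy(price=100, qty=9): fills=none; bids=[#4:9@100] asks=[#1:7@104]
After op 6 [order #5] limit_buy(price=98, qty=9): fills=none; bids=[#4:9@100 #5:9@98] asks=[#1:7@104]
After op 7 [order #6] limit_buy(price=98, qty=9): fills=none; bids=[#4:9@100 #5:9@98 #6:9@98] asks=[#1:7@104]
After op 8 [order #7] limit_sell(price=98, qty=3): fills=#4x#7:3@100; bids=[#4:6@100 #5:9@98 #6:9@98] asks=[#1:7@104]
After op 9 cancel(order #2): fills=none; bids=[#4:6@100 #5:9@98 #6:9@98] asks=[#1:7@104]
After op 10 [order #8] limit_buy(price=103, qty=1): fills=none; bids=[#8:1@103 #4:6@100 #5:9@98 #6:9@98] asks=[#1:7@104]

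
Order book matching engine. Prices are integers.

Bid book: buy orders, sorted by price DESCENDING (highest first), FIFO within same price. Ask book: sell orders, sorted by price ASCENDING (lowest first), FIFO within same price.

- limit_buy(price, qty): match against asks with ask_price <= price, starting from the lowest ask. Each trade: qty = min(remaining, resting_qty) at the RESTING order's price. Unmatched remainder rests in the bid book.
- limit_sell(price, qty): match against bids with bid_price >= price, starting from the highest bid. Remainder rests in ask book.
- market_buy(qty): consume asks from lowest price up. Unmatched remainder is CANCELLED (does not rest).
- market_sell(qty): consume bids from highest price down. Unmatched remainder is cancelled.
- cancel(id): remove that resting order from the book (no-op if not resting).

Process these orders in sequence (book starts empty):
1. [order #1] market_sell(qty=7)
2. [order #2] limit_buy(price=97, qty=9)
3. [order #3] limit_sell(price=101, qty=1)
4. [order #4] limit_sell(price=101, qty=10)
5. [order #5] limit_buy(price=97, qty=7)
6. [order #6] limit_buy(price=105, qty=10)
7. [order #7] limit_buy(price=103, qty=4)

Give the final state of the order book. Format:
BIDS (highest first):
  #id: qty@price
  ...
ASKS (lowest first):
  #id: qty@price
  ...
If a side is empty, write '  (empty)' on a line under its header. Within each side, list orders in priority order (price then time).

Answer: BIDS (highest first):
  #7: 3@103
  #2: 9@97
  #5: 7@97
ASKS (lowest first):
  (empty)

Derivation:
After op 1 [order #1] market_sell(qty=7): fills=none; bids=[-] asks=[-]
After op 2 [order #2] limit_buy(price=97, qty=9): fills=none; bids=[#2:9@97] asks=[-]
After op 3 [order #3] limit_sell(price=101, qty=1): fills=none; bids=[#2:9@97] asks=[#3:1@101]
After op 4 [order #4] limit_sell(price=101, qty=10): fills=none; bids=[#2:9@97] asks=[#3:1@101 #4:10@101]
After op 5 [order #5] limit_buy(price=97, qty=7): fills=none; bids=[#2:9@97 #5:7@97] asks=[#3:1@101 #4:10@101]
After op 6 [order #6] limit_buy(price=105, qty=10): fills=#6x#3:1@101 #6x#4:9@101; bids=[#2:9@97 #5:7@97] asks=[#4:1@101]
After op 7 [order #7] limit_buy(price=103, qty=4): fills=#7x#4:1@101; bids=[#7:3@103 #2:9@97 #5:7@97] asks=[-]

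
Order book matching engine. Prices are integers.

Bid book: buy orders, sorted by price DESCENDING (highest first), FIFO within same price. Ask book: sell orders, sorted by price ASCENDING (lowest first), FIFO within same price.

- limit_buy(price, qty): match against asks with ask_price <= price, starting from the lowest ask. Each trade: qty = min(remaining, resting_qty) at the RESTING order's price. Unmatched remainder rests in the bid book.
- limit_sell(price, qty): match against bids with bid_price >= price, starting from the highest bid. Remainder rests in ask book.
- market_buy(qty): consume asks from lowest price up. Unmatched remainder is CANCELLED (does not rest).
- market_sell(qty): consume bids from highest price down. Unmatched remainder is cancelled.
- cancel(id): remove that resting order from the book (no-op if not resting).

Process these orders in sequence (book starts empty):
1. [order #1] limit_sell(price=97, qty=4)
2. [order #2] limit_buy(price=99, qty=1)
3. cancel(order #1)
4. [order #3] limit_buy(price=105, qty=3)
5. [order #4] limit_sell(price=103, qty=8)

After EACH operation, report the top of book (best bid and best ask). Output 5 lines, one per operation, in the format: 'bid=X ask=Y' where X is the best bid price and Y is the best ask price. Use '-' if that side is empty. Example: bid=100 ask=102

After op 1 [order #1] limit_sell(price=97, qty=4): fills=none; bids=[-] asks=[#1:4@97]
After op 2 [order #2] limit_buy(price=99, qty=1): fills=#2x#1:1@97; bids=[-] asks=[#1:3@97]
After op 3 cancel(order #1): fills=none; bids=[-] asks=[-]
After op 4 [order #3] limit_buy(price=105, qty=3): fills=none; bids=[#3:3@105] asks=[-]
After op 5 [order #4] limit_sell(price=103, qty=8): fills=#3x#4:3@105; bids=[-] asks=[#4:5@103]

Answer: bid=- ask=97
bid=- ask=97
bid=- ask=-
bid=105 ask=-
bid=- ask=103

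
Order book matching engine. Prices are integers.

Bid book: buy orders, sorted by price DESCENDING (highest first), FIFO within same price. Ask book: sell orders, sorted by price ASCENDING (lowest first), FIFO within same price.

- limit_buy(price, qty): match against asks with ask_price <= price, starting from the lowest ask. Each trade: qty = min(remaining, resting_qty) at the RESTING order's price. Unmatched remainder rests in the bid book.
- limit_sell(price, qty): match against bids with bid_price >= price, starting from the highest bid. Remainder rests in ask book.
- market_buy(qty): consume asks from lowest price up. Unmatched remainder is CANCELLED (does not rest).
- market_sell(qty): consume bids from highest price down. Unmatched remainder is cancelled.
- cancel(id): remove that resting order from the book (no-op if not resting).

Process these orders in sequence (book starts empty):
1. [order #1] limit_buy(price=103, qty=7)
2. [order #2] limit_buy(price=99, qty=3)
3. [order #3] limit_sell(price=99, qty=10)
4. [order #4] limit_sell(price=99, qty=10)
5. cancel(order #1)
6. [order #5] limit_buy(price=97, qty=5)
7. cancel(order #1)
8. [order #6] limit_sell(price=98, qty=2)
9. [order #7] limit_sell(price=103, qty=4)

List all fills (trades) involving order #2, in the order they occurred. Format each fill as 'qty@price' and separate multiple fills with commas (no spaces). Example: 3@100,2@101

After op 1 [order #1] limit_buy(price=103, qty=7): fills=none; bids=[#1:7@103] asks=[-]
After op 2 [order #2] limit_buy(price=99, qty=3): fills=none; bids=[#1:7@103 #2:3@99] asks=[-]
After op 3 [order #3] limit_sell(price=99, qty=10): fills=#1x#3:7@103 #2x#3:3@99; bids=[-] asks=[-]
After op 4 [order #4] limit_sell(price=99, qty=10): fills=none; bids=[-] asks=[#4:10@99]
After op 5 cancel(order #1): fills=none; bids=[-] asks=[#4:10@99]
After op 6 [order #5] limit_buy(price=97, qty=5): fills=none; bids=[#5:5@97] asks=[#4:10@99]
After op 7 cancel(order #1): fills=none; bids=[#5:5@97] asks=[#4:10@99]
After op 8 [order #6] limit_sell(price=98, qty=2): fills=none; bids=[#5:5@97] asks=[#6:2@98 #4:10@99]
After op 9 [order #7] limit_sell(price=103, qty=4): fills=none; bids=[#5:5@97] asks=[#6:2@98 #4:10@99 #7:4@103]

Answer: 3@99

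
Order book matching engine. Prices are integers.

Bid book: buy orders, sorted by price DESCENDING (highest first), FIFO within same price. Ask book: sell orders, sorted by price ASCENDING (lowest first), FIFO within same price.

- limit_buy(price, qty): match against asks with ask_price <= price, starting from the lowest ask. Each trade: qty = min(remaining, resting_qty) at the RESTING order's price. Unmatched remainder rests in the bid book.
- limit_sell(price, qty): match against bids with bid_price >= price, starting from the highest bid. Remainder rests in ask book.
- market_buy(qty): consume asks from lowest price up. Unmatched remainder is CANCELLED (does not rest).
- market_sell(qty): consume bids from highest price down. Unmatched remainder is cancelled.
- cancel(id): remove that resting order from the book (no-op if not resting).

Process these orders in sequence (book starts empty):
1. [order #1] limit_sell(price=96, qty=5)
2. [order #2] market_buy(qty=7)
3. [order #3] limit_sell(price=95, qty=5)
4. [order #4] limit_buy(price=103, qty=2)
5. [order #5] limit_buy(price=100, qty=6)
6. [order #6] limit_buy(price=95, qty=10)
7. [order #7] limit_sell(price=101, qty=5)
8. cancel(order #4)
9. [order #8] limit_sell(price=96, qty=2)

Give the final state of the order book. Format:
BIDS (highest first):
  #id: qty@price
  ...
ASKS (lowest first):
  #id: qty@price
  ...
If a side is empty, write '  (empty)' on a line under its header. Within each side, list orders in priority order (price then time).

After op 1 [order #1] limit_sell(price=96, qty=5): fills=none; bids=[-] asks=[#1:5@96]
After op 2 [order #2] market_buy(qty=7): fills=#2x#1:5@96; bids=[-] asks=[-]
After op 3 [order #3] limit_sell(price=95, qty=5): fills=none; bids=[-] asks=[#3:5@95]
After op 4 [order #4] limit_buy(price=103, qty=2): fills=#4x#3:2@95; bids=[-] asks=[#3:3@95]
After op 5 [order #5] limit_buy(price=100, qty=6): fills=#5x#3:3@95; bids=[#5:3@100] asks=[-]
After op 6 [order #6] limit_buy(price=95, qty=10): fills=none; bids=[#5:3@100 #6:10@95] asks=[-]
After op 7 [order #7] limit_sell(price=101, qty=5): fills=none; bids=[#5:3@100 #6:10@95] asks=[#7:5@101]
After op 8 cancel(order #4): fills=none; bids=[#5:3@100 #6:10@95] asks=[#7:5@101]
After op 9 [order #8] limit_sell(price=96, qty=2): fills=#5x#8:2@100; bids=[#5:1@100 #6:10@95] asks=[#7:5@101]

Answer: BIDS (highest first):
  #5: 1@100
  #6: 10@95
ASKS (lowest first):
  #7: 5@101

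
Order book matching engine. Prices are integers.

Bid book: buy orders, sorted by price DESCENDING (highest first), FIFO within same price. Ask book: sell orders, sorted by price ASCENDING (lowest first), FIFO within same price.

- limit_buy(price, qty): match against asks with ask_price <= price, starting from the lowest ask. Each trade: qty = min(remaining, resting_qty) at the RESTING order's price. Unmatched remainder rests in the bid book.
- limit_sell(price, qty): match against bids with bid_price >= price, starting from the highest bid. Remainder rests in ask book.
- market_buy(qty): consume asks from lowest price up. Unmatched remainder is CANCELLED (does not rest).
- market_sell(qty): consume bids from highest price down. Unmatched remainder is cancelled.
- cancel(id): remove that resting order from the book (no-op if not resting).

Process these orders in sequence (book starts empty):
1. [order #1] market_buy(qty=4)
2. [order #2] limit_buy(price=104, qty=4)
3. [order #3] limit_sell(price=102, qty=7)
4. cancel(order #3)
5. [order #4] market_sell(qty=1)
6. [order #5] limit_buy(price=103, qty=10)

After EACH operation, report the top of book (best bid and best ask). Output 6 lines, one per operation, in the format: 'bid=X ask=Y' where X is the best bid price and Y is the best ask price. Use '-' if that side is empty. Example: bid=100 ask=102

Answer: bid=- ask=-
bid=104 ask=-
bid=- ask=102
bid=- ask=-
bid=- ask=-
bid=103 ask=-

Derivation:
After op 1 [order #1] market_buy(qty=4): fills=none; bids=[-] asks=[-]
After op 2 [order #2] limit_buy(price=104, qty=4): fills=none; bids=[#2:4@104] asks=[-]
After op 3 [order #3] limit_sell(price=102, qty=7): fills=#2x#3:4@104; bids=[-] asks=[#3:3@102]
After op 4 cancel(order #3): fills=none; bids=[-] asks=[-]
After op 5 [order #4] market_sell(qty=1): fills=none; bids=[-] asks=[-]
After op 6 [order #5] limit_buy(price=103, qty=10): fills=none; bids=[#5:10@103] asks=[-]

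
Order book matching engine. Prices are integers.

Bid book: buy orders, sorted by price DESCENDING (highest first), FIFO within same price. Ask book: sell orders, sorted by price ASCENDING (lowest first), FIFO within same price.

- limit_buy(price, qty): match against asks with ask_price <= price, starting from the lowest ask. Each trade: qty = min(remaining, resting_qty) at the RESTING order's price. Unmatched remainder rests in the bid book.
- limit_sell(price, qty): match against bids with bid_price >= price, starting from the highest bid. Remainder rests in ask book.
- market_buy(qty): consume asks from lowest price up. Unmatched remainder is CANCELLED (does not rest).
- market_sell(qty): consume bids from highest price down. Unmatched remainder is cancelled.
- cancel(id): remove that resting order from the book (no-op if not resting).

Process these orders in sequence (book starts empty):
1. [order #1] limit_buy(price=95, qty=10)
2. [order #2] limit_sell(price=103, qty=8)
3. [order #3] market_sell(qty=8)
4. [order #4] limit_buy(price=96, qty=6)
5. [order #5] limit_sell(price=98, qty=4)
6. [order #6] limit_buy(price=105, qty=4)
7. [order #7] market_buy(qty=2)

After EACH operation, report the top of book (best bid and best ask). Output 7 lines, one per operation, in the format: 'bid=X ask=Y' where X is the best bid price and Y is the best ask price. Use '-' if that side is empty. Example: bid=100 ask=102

After op 1 [order #1] limit_buy(price=95, qty=10): fills=none; bids=[#1:10@95] asks=[-]
After op 2 [order #2] limit_sell(price=103, qty=8): fills=none; bids=[#1:10@95] asks=[#2:8@103]
After op 3 [order #3] market_sell(qty=8): fills=#1x#3:8@95; bids=[#1:2@95] asks=[#2:8@103]
After op 4 [order #4] limit_buy(price=96, qty=6): fills=none; bids=[#4:6@96 #1:2@95] asks=[#2:8@103]
After op 5 [order #5] limit_sell(price=98, qty=4): fills=none; bids=[#4:6@96 #1:2@95] asks=[#5:4@98 #2:8@103]
After op 6 [order #6] limit_buy(price=105, qty=4): fills=#6x#5:4@98; bids=[#4:6@96 #1:2@95] asks=[#2:8@103]
After op 7 [order #7] market_buy(qty=2): fills=#7x#2:2@103; bids=[#4:6@96 #1:2@95] asks=[#2:6@103]

Answer: bid=95 ask=-
bid=95 ask=103
bid=95 ask=103
bid=96 ask=103
bid=96 ask=98
bid=96 ask=103
bid=96 ask=103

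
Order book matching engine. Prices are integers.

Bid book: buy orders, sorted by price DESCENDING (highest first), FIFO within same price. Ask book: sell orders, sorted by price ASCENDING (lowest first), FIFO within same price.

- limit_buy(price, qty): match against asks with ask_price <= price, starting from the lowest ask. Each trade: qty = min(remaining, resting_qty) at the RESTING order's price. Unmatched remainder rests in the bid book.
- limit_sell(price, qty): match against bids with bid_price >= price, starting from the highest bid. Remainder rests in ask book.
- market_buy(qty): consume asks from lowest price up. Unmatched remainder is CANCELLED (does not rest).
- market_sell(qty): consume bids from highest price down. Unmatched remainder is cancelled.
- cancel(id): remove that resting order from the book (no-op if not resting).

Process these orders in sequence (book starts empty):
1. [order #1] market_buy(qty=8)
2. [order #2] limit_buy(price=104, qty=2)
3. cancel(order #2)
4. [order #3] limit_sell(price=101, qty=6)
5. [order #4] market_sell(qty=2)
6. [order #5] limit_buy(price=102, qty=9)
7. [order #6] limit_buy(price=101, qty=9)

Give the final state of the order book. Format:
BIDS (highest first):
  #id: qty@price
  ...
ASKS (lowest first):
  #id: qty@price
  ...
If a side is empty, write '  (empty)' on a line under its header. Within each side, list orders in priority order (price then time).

Answer: BIDS (highest first):
  #5: 3@102
  #6: 9@101
ASKS (lowest first):
  (empty)

Derivation:
After op 1 [order #1] market_buy(qty=8): fills=none; bids=[-] asks=[-]
After op 2 [order #2] limit_buy(price=104, qty=2): fills=none; bids=[#2:2@104] asks=[-]
After op 3 cancel(order #2): fills=none; bids=[-] asks=[-]
After op 4 [order #3] limit_sell(price=101, qty=6): fills=none; bids=[-] asks=[#3:6@101]
After op 5 [order #4] market_sell(qty=2): fills=none; bids=[-] asks=[#3:6@101]
After op 6 [order #5] limit_buy(price=102, qty=9): fills=#5x#3:6@101; bids=[#5:3@102] asks=[-]
After op 7 [order #6] limit_buy(price=101, qty=9): fills=none; bids=[#5:3@102 #6:9@101] asks=[-]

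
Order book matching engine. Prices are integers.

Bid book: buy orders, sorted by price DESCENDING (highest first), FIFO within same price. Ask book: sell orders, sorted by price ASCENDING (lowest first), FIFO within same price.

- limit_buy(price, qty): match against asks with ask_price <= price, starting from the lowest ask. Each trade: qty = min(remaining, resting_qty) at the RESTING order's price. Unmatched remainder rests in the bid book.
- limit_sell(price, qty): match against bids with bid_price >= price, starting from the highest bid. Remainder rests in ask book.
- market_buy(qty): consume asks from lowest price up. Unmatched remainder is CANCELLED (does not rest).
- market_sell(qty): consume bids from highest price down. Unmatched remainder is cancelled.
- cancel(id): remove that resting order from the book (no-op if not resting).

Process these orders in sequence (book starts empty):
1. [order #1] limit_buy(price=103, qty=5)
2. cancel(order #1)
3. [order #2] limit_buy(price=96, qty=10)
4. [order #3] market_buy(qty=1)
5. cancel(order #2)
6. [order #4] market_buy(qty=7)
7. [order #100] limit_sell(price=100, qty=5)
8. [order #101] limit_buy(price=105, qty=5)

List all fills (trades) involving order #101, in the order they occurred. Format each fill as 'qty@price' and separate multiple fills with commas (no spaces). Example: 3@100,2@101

After op 1 [order #1] limit_buy(price=103, qty=5): fills=none; bids=[#1:5@103] asks=[-]
After op 2 cancel(order #1): fills=none; bids=[-] asks=[-]
After op 3 [order #2] limit_buy(price=96, qty=10): fills=none; bids=[#2:10@96] asks=[-]
After op 4 [order #3] market_buy(qty=1): fills=none; bids=[#2:10@96] asks=[-]
After op 5 cancel(order #2): fills=none; bids=[-] asks=[-]
After op 6 [order #4] market_buy(qty=7): fills=none; bids=[-] asks=[-]
After op 7 [order #100] limit_sell(price=100, qty=5): fills=none; bids=[-] asks=[#100:5@100]
After op 8 [order #101] limit_buy(price=105, qty=5): fills=#101x#100:5@100; bids=[-] asks=[-]

Answer: 5@100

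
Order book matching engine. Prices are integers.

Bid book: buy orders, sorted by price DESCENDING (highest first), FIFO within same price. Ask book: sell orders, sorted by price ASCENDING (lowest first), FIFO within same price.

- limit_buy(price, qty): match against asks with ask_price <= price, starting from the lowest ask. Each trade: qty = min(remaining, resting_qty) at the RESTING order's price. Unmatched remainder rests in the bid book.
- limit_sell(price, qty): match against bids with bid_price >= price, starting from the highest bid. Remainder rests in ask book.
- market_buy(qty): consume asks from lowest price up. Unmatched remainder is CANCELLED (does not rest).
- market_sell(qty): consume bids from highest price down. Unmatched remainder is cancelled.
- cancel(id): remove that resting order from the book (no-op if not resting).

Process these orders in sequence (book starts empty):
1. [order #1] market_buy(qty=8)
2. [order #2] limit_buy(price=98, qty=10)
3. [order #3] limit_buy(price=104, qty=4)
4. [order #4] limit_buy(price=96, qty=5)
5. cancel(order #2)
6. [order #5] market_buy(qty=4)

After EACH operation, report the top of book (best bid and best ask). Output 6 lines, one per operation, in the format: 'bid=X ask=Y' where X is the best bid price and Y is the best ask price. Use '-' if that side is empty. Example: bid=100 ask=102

After op 1 [order #1] market_buy(qty=8): fills=none; bids=[-] asks=[-]
After op 2 [order #2] limit_buy(price=98, qty=10): fills=none; bids=[#2:10@98] asks=[-]
After op 3 [order #3] limit_buy(price=104, qty=4): fills=none; bids=[#3:4@104 #2:10@98] asks=[-]
After op 4 [order #4] limit_buy(price=96, qty=5): fills=none; bids=[#3:4@104 #2:10@98 #4:5@96] asks=[-]
After op 5 cancel(order #2): fills=none; bids=[#3:4@104 #4:5@96] asks=[-]
After op 6 [order #5] market_buy(qty=4): fills=none; bids=[#3:4@104 #4:5@96] asks=[-]

Answer: bid=- ask=-
bid=98 ask=-
bid=104 ask=-
bid=104 ask=-
bid=104 ask=-
bid=104 ask=-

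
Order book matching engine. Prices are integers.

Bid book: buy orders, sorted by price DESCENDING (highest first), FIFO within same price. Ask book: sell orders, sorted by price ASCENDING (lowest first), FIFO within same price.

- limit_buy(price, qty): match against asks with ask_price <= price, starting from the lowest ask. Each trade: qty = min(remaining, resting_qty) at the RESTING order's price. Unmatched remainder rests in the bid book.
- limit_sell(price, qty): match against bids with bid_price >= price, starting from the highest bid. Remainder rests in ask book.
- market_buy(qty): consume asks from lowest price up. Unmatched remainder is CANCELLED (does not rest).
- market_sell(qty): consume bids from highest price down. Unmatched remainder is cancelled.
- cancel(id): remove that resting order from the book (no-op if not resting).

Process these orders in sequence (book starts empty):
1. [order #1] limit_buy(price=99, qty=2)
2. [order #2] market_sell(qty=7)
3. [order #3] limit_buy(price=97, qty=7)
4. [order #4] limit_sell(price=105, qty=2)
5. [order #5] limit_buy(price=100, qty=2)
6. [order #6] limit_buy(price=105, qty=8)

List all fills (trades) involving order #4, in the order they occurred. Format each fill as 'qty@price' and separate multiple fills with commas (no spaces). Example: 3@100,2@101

Answer: 2@105

Derivation:
After op 1 [order #1] limit_buy(price=99, qty=2): fills=none; bids=[#1:2@99] asks=[-]
After op 2 [order #2] market_sell(qty=7): fills=#1x#2:2@99; bids=[-] asks=[-]
After op 3 [order #3] limit_buy(price=97, qty=7): fills=none; bids=[#3:7@97] asks=[-]
After op 4 [order #4] limit_sell(price=105, qty=2): fills=none; bids=[#3:7@97] asks=[#4:2@105]
After op 5 [order #5] limit_buy(price=100, qty=2): fills=none; bids=[#5:2@100 #3:7@97] asks=[#4:2@105]
After op 6 [order #6] limit_buy(price=105, qty=8): fills=#6x#4:2@105; bids=[#6:6@105 #5:2@100 #3:7@97] asks=[-]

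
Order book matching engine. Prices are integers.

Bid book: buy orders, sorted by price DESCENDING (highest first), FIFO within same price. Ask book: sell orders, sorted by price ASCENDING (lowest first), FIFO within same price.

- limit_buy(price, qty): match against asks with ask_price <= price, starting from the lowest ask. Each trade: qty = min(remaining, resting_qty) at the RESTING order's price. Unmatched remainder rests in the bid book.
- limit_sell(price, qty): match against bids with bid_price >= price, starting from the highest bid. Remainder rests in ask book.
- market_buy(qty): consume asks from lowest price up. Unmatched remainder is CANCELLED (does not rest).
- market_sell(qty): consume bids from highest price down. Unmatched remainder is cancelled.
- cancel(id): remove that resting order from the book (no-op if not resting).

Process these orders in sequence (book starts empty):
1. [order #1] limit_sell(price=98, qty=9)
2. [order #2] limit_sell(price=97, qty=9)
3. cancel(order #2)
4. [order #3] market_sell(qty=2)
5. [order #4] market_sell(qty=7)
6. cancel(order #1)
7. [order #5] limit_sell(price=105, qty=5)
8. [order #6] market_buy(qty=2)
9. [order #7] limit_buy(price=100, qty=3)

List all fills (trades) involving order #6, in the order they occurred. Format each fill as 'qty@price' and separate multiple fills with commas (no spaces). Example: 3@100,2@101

After op 1 [order #1] limit_sell(price=98, qty=9): fills=none; bids=[-] asks=[#1:9@98]
After op 2 [order #2] limit_sell(price=97, qty=9): fills=none; bids=[-] asks=[#2:9@97 #1:9@98]
After op 3 cancel(order #2): fills=none; bids=[-] asks=[#1:9@98]
After op 4 [order #3] market_sell(qty=2): fills=none; bids=[-] asks=[#1:9@98]
After op 5 [order #4] market_sell(qty=7): fills=none; bids=[-] asks=[#1:9@98]
After op 6 cancel(order #1): fills=none; bids=[-] asks=[-]
After op 7 [order #5] limit_sell(price=105, qty=5): fills=none; bids=[-] asks=[#5:5@105]
After op 8 [order #6] market_buy(qty=2): fills=#6x#5:2@105; bids=[-] asks=[#5:3@105]
After op 9 [order #7] limit_buy(price=100, qty=3): fills=none; bids=[#7:3@100] asks=[#5:3@105]

Answer: 2@105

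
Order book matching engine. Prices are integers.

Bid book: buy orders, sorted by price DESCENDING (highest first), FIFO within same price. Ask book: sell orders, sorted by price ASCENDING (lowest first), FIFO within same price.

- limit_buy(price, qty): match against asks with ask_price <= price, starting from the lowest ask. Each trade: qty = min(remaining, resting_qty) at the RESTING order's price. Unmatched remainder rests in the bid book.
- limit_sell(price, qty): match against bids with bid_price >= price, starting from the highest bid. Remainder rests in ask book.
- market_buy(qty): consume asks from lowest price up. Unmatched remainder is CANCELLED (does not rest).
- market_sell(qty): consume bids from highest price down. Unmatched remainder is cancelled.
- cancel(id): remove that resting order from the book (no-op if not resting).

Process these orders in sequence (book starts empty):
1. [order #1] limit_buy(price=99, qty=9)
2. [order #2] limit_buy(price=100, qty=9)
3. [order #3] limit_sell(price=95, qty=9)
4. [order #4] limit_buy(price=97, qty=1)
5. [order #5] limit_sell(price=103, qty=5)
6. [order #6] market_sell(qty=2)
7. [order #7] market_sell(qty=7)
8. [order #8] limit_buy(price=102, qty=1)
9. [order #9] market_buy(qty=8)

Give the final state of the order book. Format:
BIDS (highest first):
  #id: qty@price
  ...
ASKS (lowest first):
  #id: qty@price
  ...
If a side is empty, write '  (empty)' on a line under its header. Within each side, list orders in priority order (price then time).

After op 1 [order #1] limit_buy(price=99, qty=9): fills=none; bids=[#1:9@99] asks=[-]
After op 2 [order #2] limit_buy(price=100, qty=9): fills=none; bids=[#2:9@100 #1:9@99] asks=[-]
After op 3 [order #3] limit_sell(price=95, qty=9): fills=#2x#3:9@100; bids=[#1:9@99] asks=[-]
After op 4 [order #4] limit_buy(price=97, qty=1): fills=none; bids=[#1:9@99 #4:1@97] asks=[-]
After op 5 [order #5] limit_sell(price=103, qty=5): fills=none; bids=[#1:9@99 #4:1@97] asks=[#5:5@103]
After op 6 [order #6] market_sell(qty=2): fills=#1x#6:2@99; bids=[#1:7@99 #4:1@97] asks=[#5:5@103]
After op 7 [order #7] market_sell(qty=7): fills=#1x#7:7@99; bids=[#4:1@97] asks=[#5:5@103]
After op 8 [order #8] limit_buy(price=102, qty=1): fills=none; bids=[#8:1@102 #4:1@97] asks=[#5:5@103]
After op 9 [order #9] market_buy(qty=8): fills=#9x#5:5@103; bids=[#8:1@102 #4:1@97] asks=[-]

Answer: BIDS (highest first):
  #8: 1@102
  #4: 1@97
ASKS (lowest first):
  (empty)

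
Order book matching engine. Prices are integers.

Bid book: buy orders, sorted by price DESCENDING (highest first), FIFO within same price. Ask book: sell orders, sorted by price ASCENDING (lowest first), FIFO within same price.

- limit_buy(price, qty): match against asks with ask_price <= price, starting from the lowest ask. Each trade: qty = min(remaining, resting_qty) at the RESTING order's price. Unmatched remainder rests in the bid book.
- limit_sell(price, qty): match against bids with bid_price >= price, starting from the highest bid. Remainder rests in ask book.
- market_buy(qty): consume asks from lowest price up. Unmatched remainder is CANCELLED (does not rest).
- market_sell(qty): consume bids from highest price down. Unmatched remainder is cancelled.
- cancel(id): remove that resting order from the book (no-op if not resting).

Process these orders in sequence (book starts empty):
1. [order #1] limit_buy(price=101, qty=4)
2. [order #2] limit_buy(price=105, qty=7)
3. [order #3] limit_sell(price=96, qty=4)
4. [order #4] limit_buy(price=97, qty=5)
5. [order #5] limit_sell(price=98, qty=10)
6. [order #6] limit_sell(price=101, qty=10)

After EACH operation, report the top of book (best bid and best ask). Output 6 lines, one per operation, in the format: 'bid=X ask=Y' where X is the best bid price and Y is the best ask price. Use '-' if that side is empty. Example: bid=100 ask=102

Answer: bid=101 ask=-
bid=105 ask=-
bid=105 ask=-
bid=105 ask=-
bid=97 ask=98
bid=97 ask=98

Derivation:
After op 1 [order #1] limit_buy(price=101, qty=4): fills=none; bids=[#1:4@101] asks=[-]
After op 2 [order #2] limit_buy(price=105, qty=7): fills=none; bids=[#2:7@105 #1:4@101] asks=[-]
After op 3 [order #3] limit_sell(price=96, qty=4): fills=#2x#3:4@105; bids=[#2:3@105 #1:4@101] asks=[-]
After op 4 [order #4] limit_buy(price=97, qty=5): fills=none; bids=[#2:3@105 #1:4@101 #4:5@97] asks=[-]
After op 5 [order #5] limit_sell(price=98, qty=10): fills=#2x#5:3@105 #1x#5:4@101; bids=[#4:5@97] asks=[#5:3@98]
After op 6 [order #6] limit_sell(price=101, qty=10): fills=none; bids=[#4:5@97] asks=[#5:3@98 #6:10@101]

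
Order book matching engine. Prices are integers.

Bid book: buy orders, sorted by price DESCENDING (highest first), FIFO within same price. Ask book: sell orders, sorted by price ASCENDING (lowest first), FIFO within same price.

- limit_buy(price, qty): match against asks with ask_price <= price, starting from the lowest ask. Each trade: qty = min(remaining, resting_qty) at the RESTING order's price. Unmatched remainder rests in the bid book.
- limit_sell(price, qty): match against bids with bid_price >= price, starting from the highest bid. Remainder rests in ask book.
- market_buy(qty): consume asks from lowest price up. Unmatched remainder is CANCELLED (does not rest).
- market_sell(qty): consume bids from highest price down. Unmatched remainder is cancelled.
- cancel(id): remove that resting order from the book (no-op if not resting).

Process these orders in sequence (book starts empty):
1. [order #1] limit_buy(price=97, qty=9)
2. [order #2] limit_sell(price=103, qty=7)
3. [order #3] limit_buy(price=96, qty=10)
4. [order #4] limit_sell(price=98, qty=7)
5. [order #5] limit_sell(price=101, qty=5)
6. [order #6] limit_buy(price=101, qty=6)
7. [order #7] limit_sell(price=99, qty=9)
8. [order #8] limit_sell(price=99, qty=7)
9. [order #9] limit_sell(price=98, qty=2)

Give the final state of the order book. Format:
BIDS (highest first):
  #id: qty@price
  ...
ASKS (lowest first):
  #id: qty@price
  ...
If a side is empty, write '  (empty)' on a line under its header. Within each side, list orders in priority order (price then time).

Answer: BIDS (highest first):
  #1: 9@97
  #3: 10@96
ASKS (lowest first):
  #4: 1@98
  #9: 2@98
  #7: 9@99
  #8: 7@99
  #5: 5@101
  #2: 7@103

Derivation:
After op 1 [order #1] limit_buy(price=97, qty=9): fills=none; bids=[#1:9@97] asks=[-]
After op 2 [order #2] limit_sell(price=103, qty=7): fills=none; bids=[#1:9@97] asks=[#2:7@103]
After op 3 [order #3] limit_buy(price=96, qty=10): fills=none; bids=[#1:9@97 #3:10@96] asks=[#2:7@103]
After op 4 [order #4] limit_sell(price=98, qty=7): fills=none; bids=[#1:9@97 #3:10@96] asks=[#4:7@98 #2:7@103]
After op 5 [order #5] limit_sell(price=101, qty=5): fills=none; bids=[#1:9@97 #3:10@96] asks=[#4:7@98 #5:5@101 #2:7@103]
After op 6 [order #6] limit_buy(price=101, qty=6): fills=#6x#4:6@98; bids=[#1:9@97 #3:10@96] asks=[#4:1@98 #5:5@101 #2:7@103]
After op 7 [order #7] limit_sell(price=99, qty=9): fills=none; bids=[#1:9@97 #3:10@96] asks=[#4:1@98 #7:9@99 #5:5@101 #2:7@103]
After op 8 [order #8] limit_sell(price=99, qty=7): fills=none; bids=[#1:9@97 #3:10@96] asks=[#4:1@98 #7:9@99 #8:7@99 #5:5@101 #2:7@103]
After op 9 [order #9] limit_sell(price=98, qty=2): fills=none; bids=[#1:9@97 #3:10@96] asks=[#4:1@98 #9:2@98 #7:9@99 #8:7@99 #5:5@101 #2:7@103]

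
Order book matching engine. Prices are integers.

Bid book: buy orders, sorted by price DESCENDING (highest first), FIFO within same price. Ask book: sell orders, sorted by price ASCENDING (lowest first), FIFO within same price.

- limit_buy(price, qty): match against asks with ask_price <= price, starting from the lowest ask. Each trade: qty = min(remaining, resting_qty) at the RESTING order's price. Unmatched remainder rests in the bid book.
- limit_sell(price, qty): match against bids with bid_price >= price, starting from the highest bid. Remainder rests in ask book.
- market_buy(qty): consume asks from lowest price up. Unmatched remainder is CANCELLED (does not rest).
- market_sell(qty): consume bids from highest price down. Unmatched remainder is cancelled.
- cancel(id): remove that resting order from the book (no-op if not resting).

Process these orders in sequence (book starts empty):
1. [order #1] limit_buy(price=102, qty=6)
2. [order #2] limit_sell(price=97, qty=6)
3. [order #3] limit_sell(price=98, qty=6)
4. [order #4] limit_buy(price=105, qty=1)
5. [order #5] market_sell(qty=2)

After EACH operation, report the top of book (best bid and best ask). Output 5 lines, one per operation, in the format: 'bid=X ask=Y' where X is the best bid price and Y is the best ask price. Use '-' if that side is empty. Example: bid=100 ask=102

Answer: bid=102 ask=-
bid=- ask=-
bid=- ask=98
bid=- ask=98
bid=- ask=98

Derivation:
After op 1 [order #1] limit_buy(price=102, qty=6): fills=none; bids=[#1:6@102] asks=[-]
After op 2 [order #2] limit_sell(price=97, qty=6): fills=#1x#2:6@102; bids=[-] asks=[-]
After op 3 [order #3] limit_sell(price=98, qty=6): fills=none; bids=[-] asks=[#3:6@98]
After op 4 [order #4] limit_buy(price=105, qty=1): fills=#4x#3:1@98; bids=[-] asks=[#3:5@98]
After op 5 [order #5] market_sell(qty=2): fills=none; bids=[-] asks=[#3:5@98]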